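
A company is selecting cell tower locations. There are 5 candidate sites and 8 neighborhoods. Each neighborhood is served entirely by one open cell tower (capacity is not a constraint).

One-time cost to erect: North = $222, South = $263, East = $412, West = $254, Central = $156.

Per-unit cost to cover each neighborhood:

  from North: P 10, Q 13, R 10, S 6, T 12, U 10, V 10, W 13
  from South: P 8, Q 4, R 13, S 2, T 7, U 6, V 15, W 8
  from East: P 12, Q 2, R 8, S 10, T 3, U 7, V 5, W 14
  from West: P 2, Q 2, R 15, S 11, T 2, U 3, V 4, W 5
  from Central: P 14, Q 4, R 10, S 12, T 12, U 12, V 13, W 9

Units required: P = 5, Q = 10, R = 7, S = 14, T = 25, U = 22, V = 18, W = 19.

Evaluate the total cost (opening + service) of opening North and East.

Each neighborhood is assigned to its cheapest site among the open ones.
{North, East}: P→North 10·5=50, Q→East 2·10=20, R→East 8·7=56, S→North 6·14=84, T→East 3·25=75, U→East 7·22=154, V→East 5·18=90, W→North 13·19=247. Service 776; fixed 634; total 1410.

Total cost: 1410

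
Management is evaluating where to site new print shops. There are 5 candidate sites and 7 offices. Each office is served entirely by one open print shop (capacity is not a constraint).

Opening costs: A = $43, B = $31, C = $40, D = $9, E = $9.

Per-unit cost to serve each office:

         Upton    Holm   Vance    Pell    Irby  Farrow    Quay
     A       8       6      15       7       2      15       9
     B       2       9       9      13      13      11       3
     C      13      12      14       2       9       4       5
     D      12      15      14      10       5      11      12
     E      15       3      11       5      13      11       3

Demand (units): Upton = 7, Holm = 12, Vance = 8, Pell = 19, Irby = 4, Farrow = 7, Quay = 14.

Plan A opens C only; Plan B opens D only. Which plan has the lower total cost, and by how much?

Plan A is cheaper by 281.

Plan A: {C}: Upton→C 13·7=91, Holm→C 12·12=144, Vance→C 14·8=112, Pell→C 2·19=38, Irby→C 9·4=36, Farrow→C 4·7=28, Quay→C 5·14=70. Service 519; fixed 40; total 559.
Plan B: {D}: Upton→D 12·7=84, Holm→D 15·12=180, Vance→D 14·8=112, Pell→D 10·19=190, Irby→D 5·4=20, Farrow→D 11·7=77, Quay→D 12·14=168. Service 831; fixed 9; total 840.
Difference: |559 − 840| = 281.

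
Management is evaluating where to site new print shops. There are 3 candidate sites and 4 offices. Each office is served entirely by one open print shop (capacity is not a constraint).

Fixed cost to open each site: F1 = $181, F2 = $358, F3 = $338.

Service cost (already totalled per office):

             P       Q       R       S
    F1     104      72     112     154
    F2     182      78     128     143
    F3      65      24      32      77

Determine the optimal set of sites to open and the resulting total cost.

For any fixed open set, each office goes to its cheapest open site; total = fixed + service.
{F3}: P→F3 65, Q→F3 24, R→F3 32, S→F3 77. Service 198; fixed 338; total 536.
{F1}: service 442 + fixed 181 = 623
{F1, F3}: P→F3 65, Q→F3 24, R→F3 32, S→F3 77. Service 198; fixed 519; total 717.
{F1, F2, F3}: P→F3 65, Q→F3 24, R→F3 32, S→F3 77. Service 198; fixed 877; total 1075.
(All 7 nonempty subsets were checked; F3 only is lowest.)

Open F3 only; minimum total cost 536.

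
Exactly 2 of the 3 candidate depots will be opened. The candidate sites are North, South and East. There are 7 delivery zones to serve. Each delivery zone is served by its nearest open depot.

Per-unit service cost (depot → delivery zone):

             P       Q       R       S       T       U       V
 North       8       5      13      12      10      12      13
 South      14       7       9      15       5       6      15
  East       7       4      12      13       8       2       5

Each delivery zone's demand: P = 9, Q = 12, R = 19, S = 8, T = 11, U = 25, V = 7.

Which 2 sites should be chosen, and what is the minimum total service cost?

Choose South and East; total service cost 526.

With exactly 2 open, each delivery zone uses its cheapest among the chosen.
{South, East}: P→East 7·9=63, Q→East 4·12=48, R→South 9·19=171, S→East 13·8=104, T→South 5·11=55, U→East 2·25=50, V→East 5·7=35. Service cost 526.
{North, East}: service cost 608
{North, South}: service cost 695
Among all 3 size-2 choices, {South, East} is lowest.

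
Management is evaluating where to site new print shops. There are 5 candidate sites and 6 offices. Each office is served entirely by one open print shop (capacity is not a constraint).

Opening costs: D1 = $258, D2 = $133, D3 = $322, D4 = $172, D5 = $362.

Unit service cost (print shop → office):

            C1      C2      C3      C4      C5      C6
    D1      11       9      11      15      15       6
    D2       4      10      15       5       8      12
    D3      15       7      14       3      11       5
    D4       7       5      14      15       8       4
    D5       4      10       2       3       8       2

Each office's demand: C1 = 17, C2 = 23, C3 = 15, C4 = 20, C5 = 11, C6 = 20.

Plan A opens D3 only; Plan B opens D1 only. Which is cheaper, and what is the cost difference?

Plan A is cheaper by 173.

Plan A: {D3}: C1→D3 15·17=255, C2→D3 7·23=161, C3→D3 14·15=210, C4→D3 3·20=60, C5→D3 11·11=121, C6→D3 5·20=100. Service 907; fixed 322; total 1229.
Plan B: {D1}: C1→D1 11·17=187, C2→D1 9·23=207, C3→D1 11·15=165, C4→D1 15·20=300, C5→D1 15·11=165, C6→D1 6·20=120. Service 1144; fixed 258; total 1402.
Difference: |1229 − 1402| = 173.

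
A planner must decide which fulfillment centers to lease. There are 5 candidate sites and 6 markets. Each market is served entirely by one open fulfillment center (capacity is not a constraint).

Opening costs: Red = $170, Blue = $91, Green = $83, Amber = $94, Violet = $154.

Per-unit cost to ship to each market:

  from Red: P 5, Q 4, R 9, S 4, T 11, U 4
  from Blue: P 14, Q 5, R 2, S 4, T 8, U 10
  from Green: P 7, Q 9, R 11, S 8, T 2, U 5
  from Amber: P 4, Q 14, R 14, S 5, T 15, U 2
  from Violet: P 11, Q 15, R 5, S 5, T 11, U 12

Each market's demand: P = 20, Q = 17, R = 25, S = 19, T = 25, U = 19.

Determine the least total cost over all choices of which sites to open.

For any fixed open set, each market goes to its cheapest open site; total = fixed + service.
{Blue, Green, Amber}: P→Amber 4·20=80, Q→Blue 5·17=85, R→Blue 2·25=50, S→Blue 4·19=76, T→Green 2·25=50, U→Amber 2·19=38. Service 379; fixed 268; total 647.
{Blue, Green}: P→Green 7·20=140, Q→Blue 5·17=85, R→Blue 2·25=50, S→Blue 4·19=76, T→Green 2·25=50, U→Green 5·19=95. Service 496; fixed 174; total 670.
{Blue, Amber}: service 529 + fixed 185 = 714
{Red, Blue, Green, Amber, Violet}: service 362 + fixed 592 = 954
No other subset beats 647.

Minimum total cost: 647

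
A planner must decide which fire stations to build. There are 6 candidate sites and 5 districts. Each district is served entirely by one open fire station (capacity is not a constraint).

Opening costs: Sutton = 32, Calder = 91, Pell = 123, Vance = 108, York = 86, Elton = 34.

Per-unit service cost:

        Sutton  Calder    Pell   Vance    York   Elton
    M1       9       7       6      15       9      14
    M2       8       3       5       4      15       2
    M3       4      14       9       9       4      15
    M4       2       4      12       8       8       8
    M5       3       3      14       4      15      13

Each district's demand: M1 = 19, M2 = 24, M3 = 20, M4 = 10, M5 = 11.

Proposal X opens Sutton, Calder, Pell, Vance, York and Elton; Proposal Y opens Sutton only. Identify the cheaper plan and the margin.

Proposal X: {Sutton, Calder, Pell, Vance, York, Elton}: M1→Pell 6·19=114, M2→Elton 2·24=48, M3→Sutton 4·20=80, M4→Sutton 2·10=20, M5→Sutton 3·11=33. Service 295; fixed 474; total 769.
Proposal Y: {Sutton}: M1→Sutton 9·19=171, M2→Sutton 8·24=192, M3→Sutton 4·20=80, M4→Sutton 2·10=20, M5→Sutton 3·11=33. Service 496; fixed 32; total 528.
Difference: |769 − 528| = 241.

Proposal Y is cheaper by 241.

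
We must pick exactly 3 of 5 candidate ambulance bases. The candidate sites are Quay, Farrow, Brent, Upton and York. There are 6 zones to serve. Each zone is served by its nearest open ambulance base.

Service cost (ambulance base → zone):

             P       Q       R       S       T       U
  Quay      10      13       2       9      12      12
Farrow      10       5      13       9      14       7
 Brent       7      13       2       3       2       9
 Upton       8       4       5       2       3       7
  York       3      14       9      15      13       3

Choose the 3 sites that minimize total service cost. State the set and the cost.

Choose Brent, Upton and York; total service cost 16.

With exactly 3 open, each zone uses its cheapest among the chosen.
{Brent, Upton, York}: P→York 3, Q→Upton 4, R→Brent 2, S→Upton 2, T→Brent 2, U→York 3. Service cost 16.
{Quay, Upton, York}: service cost 17
{Farrow, Brent, York}: service cost 18
Among all 10 size-3 choices, {Brent, Upton, York} is lowest.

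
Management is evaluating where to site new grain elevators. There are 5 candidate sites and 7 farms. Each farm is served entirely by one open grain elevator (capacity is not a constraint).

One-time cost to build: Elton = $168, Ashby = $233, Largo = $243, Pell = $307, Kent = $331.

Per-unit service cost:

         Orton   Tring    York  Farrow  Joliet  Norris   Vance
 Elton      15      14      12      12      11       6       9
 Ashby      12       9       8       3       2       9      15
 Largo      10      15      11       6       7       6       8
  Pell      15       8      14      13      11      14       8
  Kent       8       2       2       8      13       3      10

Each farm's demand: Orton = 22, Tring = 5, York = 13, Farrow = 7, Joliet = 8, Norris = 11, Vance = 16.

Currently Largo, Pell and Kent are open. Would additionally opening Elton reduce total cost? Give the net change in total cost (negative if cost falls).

Current service cost with {Largo, Pell, Kent}: 471.
Adding Elton: each farm re-picks its cheapest; new service cost 471, saving 0.
Extra fixed cost: 168. Net change = 168 − 0 = 168.
(Totals: 1352 → 1520.)

No — net change +168 (cost rises by 168).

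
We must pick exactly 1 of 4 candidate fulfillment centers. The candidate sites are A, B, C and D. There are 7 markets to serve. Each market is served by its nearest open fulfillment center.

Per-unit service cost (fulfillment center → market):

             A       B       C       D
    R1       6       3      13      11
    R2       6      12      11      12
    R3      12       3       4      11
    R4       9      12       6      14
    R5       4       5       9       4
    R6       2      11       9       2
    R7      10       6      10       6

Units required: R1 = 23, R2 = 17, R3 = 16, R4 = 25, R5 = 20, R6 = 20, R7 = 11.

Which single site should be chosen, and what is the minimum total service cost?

Choose A only; total service cost 887.

With exactly 1 open, each market uses its cheapest among the chosen.
{A}: R1→A 6·23=138, R2→A 6·17=102, R3→A 12·16=192, R4→A 9·25=225, R5→A 4·20=80, R6→A 2·20=40, R7→A 10·11=110. Service cost 887.
{B}: service cost 1007
{D}: service cost 1169
Among all 4 size-1 choices, {A} is lowest.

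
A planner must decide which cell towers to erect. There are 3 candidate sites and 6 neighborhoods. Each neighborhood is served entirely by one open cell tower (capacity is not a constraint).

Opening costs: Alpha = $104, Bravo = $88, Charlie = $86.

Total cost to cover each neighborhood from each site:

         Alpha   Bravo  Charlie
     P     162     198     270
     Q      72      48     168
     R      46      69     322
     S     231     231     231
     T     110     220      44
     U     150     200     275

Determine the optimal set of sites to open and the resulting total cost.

For any fixed open set, each neighborhood goes to its cheapest open site; total = fixed + service.
{Alpha}: P→Alpha 162, Q→Alpha 72, R→Alpha 46, S→Alpha 231, T→Alpha 110, U→Alpha 150. Service 771; fixed 104; total 875.
{Alpha, Charlie}: service 705 + fixed 190 = 895
{Alpha, Bravo}: service 747 + fixed 192 = 939
{Alpha, Bravo, Charlie}: service 681 + fixed 278 = 959
No other subset beats 875.

Open Alpha only; minimum total cost 875.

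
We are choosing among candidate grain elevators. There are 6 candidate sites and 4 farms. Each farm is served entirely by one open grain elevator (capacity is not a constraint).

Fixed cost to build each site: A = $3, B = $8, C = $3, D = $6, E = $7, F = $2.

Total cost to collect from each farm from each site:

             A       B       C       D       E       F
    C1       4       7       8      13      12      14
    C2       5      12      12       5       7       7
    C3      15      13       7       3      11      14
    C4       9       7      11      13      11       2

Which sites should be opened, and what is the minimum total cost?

Open A, D and F; minimum total cost 25.

For any fixed open set, each farm goes to its cheapest open site; total = fixed + service.
{A, D, F}: C1→A 4, C2→A 5, C3→D 3, C4→F 2. Service 14; fixed 11; total 25.
{A, C, F}: service 18 + fixed 8 = 26
{A, C, D, F}: service 14 + fixed 14 = 28
{A, B, C, D, E, F}: service 14 + fixed 29 = 43
No other subset beats 25.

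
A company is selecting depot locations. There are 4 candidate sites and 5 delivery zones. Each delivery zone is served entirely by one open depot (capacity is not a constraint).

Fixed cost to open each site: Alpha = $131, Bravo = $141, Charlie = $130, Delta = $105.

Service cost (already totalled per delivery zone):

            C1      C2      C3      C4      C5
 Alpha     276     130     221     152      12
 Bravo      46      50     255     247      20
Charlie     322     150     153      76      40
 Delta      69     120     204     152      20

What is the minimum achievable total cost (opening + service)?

For any fixed open set, each delivery zone goes to its cheapest open site; total = fixed + service.
{Bravo, Charlie}: C1→Bravo 46, C2→Bravo 50, C3→Charlie 153, C4→Charlie 76, C5→Bravo 20. Service 345; fixed 271; total 616.
{Delta}: service 565 + fixed 105 = 670
{Charlie, Delta}: C1→Delta 69, C2→Delta 120, C3→Charlie 153, C4→Charlie 76, C5→Delta 20. Service 438; fixed 235; total 673.
{Alpha, Bravo, Charlie, Delta}: service 337 + fixed 507 = 844
No other subset beats 616.

Minimum total cost: 616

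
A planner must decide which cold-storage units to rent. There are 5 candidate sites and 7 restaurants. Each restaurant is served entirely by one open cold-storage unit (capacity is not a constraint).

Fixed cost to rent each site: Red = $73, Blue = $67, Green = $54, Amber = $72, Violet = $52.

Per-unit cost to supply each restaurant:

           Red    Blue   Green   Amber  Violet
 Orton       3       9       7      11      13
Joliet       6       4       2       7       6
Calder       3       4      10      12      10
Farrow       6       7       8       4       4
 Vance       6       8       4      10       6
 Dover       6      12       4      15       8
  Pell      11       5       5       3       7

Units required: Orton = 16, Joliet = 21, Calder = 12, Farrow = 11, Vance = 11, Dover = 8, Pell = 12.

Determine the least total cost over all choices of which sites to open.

Minimum total cost: 455

For any fixed open set, each restaurant goes to its cheapest open site; total = fixed + service.
{Red, Green}: Orton→Red 3·16=48, Joliet→Green 2·21=42, Calder→Red 3·12=36, Farrow→Red 6·11=66, Vance→Green 4·11=44, Dover→Green 4·8=32, Pell→Green 5·12=60. Service 328; fixed 127; total 455.
{Red, Green, Amber}: Orton→Red 3·16=48, Joliet→Green 2·21=42, Calder→Red 3·12=36, Farrow→Amber 4·11=44, Vance→Green 4·11=44, Dover→Green 4·8=32, Pell→Amber 3·12=36. Service 282; fixed 199; total 481.
{Red, Green, Violet}: Orton→Red 3·16=48, Joliet→Green 2·21=42, Calder→Red 3·12=36, Farrow→Violet 4·11=44, Vance→Green 4·11=44, Dover→Green 4·8=32, Pell→Green 5·12=60. Service 306; fixed 179; total 485.
{Red, Blue, Green, Amber, Violet}: Orton→Red 3·16=48, Joliet→Green 2·21=42, Calder→Red 3·12=36, Farrow→Amber 4·11=44, Vance→Green 4·11=44, Dover→Green 4·8=32, Pell→Amber 3·12=36. Service 282; fixed 318; total 600.
No other subset beats 455.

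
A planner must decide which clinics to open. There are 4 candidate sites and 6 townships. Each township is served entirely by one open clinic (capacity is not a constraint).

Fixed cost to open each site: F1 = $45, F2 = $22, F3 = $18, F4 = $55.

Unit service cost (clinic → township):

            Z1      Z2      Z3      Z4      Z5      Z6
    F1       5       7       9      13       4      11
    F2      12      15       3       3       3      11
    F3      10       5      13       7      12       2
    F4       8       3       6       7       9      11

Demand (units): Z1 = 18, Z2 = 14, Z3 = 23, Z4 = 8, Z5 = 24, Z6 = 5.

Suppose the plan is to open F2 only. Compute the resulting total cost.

Total cost: 668

Each township is assigned to its cheapest site among the open ones.
{F2}: Z1→F2 12·18=216, Z2→F2 15·14=210, Z3→F2 3·23=69, Z4→F2 3·8=24, Z5→F2 3·24=72, Z6→F2 11·5=55. Service 646; fixed 22; total 668.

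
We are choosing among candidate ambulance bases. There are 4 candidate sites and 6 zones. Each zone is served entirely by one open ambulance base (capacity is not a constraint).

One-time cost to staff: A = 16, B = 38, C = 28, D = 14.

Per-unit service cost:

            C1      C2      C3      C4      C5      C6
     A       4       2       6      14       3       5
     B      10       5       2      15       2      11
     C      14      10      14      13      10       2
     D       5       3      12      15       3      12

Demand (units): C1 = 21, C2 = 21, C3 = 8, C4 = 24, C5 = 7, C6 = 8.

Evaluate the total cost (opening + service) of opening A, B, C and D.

Each zone is assigned to its cheapest site among the open ones.
{A, B, C, D}: C1→A 4·21=84, C2→A 2·21=42, C3→B 2·8=16, C4→C 13·24=312, C5→B 2·7=14, C6→C 2·8=16. Service 484; fixed 96; total 580.

Total cost: 580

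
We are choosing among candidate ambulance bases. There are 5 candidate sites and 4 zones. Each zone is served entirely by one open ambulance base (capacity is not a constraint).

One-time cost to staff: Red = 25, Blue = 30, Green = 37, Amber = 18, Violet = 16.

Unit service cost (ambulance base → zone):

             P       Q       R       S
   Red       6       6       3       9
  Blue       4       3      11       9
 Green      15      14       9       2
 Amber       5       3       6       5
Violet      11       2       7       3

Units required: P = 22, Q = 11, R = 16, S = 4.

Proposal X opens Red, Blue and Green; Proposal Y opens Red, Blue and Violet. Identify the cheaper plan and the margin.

Proposal X: {Red, Blue, Green}: P→Blue 4·22=88, Q→Blue 3·11=33, R→Red 3·16=48, S→Green 2·4=8. Service 177; fixed 92; total 269.
Proposal Y: {Red, Blue, Violet}: P→Blue 4·22=88, Q→Violet 2·11=22, R→Red 3·16=48, S→Violet 3·4=12. Service 170; fixed 71; total 241.
Difference: |269 − 241| = 28.

Proposal Y is cheaper by 28.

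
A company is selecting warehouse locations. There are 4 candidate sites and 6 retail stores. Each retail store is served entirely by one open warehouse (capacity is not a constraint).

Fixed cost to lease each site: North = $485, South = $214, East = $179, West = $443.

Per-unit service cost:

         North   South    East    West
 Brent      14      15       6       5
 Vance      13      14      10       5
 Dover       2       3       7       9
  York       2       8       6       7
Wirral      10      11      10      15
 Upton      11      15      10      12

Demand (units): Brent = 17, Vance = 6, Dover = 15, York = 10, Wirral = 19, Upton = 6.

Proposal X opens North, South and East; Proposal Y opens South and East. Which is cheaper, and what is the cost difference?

Proposal X: {North, South, East}: Brent→East 6·17=102, Vance→East 10·6=60, Dover→North 2·15=30, York→North 2·10=20, Wirral→North 10·19=190, Upton→East 10·6=60. Service 462; fixed 878; total 1340.
Proposal Y: {South, East}: Brent→East 6·17=102, Vance→East 10·6=60, Dover→South 3·15=45, York→East 6·10=60, Wirral→East 10·19=190, Upton→East 10·6=60. Service 517; fixed 393; total 910.
Difference: |1340 − 910| = 430.

Proposal Y is cheaper by 430.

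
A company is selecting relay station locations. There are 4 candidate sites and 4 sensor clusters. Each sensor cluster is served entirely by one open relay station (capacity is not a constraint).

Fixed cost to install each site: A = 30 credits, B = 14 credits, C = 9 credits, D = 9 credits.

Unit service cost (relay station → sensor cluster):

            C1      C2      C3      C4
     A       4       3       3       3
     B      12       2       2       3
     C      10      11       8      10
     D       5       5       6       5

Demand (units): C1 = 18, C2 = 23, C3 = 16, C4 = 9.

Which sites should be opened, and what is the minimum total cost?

Open B and D; minimum total cost 218.

For any fixed open set, each sensor cluster goes to its cheapest open site; total = fixed + service.
{B, D}: C1→D 5·18=90, C2→B 2·23=46, C3→B 2·16=32, C4→B 3·9=27. Service 195; fixed 23; total 218.
{A, B}: service 177 + fixed 44 = 221
{B, C, D}: service 195 + fixed 32 = 227
{A, B, C, D}: C1→A 4·18=72, C2→B 2·23=46, C3→B 2·16=32, C4→A 3·9=27. Service 177; fixed 62; total 239.
No other subset beats 218.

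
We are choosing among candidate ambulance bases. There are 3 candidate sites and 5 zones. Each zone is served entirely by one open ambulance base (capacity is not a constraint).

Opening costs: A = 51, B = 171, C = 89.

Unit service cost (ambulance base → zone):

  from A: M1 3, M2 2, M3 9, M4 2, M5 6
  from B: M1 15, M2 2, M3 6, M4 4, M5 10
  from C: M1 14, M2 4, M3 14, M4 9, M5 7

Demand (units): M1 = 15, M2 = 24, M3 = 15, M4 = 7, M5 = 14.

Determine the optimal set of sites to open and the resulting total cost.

For any fixed open set, each zone goes to its cheapest open site; total = fixed + service.
{A}: M1→A 3·15=45, M2→A 2·24=48, M3→A 9·15=135, M4→A 2·7=14, M5→A 6·14=84. Service 326; fixed 51; total 377.
{A, C}: M1→A 3·15=45, M2→A 2·24=48, M3→A 9·15=135, M4→A 2·7=14, M5→A 6·14=84. Service 326; fixed 140; total 466.
{A, B}: M1→A 3·15=45, M2→A 2·24=48, M3→B 6·15=90, M4→A 2·7=14, M5→A 6·14=84. Service 281; fixed 222; total 503.
{A, B, C}: M1→A 3·15=45, M2→A 2·24=48, M3→B 6·15=90, M4→A 2·7=14, M5→A 6·14=84. Service 281; fixed 311; total 592.
No other subset beats 377.

Open A only; minimum total cost 377.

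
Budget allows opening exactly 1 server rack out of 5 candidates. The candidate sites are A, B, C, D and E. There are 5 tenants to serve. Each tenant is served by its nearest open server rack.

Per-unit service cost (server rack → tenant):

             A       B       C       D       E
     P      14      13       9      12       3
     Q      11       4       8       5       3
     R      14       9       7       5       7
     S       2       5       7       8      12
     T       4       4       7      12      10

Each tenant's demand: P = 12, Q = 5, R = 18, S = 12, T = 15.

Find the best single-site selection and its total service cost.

With exactly 1 open, each tenant uses its cheapest among the chosen.
{B}: P→B 13·12=156, Q→B 4·5=20, R→B 9·18=162, S→B 5·12=60, T→B 4·15=60. Service cost 458.
{C}: service cost 463
{E}: service cost 471
Among all 5 size-1 choices, {B} is lowest.

Choose B only; total service cost 458.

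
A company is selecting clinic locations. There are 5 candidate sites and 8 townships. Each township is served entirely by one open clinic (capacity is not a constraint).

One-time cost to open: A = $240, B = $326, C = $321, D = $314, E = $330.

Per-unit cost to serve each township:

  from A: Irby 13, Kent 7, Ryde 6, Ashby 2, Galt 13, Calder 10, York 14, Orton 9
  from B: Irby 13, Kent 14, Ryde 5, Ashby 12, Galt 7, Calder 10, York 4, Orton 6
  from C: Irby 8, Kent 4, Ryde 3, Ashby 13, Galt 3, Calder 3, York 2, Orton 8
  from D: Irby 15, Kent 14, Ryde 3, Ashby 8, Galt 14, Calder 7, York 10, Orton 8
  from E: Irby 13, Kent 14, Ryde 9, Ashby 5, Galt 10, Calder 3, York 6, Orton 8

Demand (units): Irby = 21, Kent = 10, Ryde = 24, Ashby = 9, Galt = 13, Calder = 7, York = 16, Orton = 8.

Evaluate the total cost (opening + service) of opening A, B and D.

Total cost: 1565

Each township is assigned to its cheapest site among the open ones.
{A, B, D}: Irby→A 13·21=273, Kent→A 7·10=70, Ryde→D 3·24=72, Ashby→A 2·9=18, Galt→B 7·13=91, Calder→D 7·7=49, York→B 4·16=64, Orton→B 6·8=48. Service 685; fixed 880; total 1565.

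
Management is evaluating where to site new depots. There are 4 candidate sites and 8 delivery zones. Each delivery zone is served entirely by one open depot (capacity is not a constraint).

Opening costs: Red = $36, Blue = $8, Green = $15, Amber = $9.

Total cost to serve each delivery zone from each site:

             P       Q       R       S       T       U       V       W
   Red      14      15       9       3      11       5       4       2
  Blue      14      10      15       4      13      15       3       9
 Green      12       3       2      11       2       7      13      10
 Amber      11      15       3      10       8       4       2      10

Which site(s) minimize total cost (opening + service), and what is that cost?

Open Blue and Green; minimum total cost 65.

For any fixed open set, each delivery zone goes to its cheapest open site; total = fixed + service.
{Blue, Green}: P→Green 12, Q→Green 3, R→Green 2, S→Blue 4, T→Green 2, U→Green 7, V→Blue 3, W→Blue 9. Service 42; fixed 23; total 65.
{Blue, Amber}: service 51 + fixed 17 = 68
{Green, Amber}: P→Amber 11, Q→Green 3, R→Green 2, S→Amber 10, T→Green 2, U→Amber 4, V→Amber 2, W→Green 10. Service 44; fixed 24; total 68.
{Red, Blue, Green, Amber}: service 29 + fixed 68 = 97
No other subset beats 65.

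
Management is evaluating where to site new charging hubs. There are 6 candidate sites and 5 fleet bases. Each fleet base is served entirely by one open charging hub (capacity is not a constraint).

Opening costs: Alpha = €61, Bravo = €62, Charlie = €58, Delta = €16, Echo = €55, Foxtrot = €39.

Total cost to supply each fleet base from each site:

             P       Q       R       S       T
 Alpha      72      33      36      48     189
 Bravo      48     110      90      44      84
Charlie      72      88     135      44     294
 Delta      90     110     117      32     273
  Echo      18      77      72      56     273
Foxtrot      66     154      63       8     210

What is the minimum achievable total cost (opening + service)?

Minimum total cost: 368

For any fixed open set, each fleet base goes to its cheapest open site; total = fixed + service.
{Alpha, Bravo}: P→Bravo 48, Q→Alpha 33, R→Alpha 36, S→Bravo 44, T→Bravo 84. Service 245; fixed 123; total 368.
{Alpha, Bravo, Foxtrot}: service 209 + fixed 162 = 371
{Alpha, Bravo, Delta}: P→Bravo 48, Q→Alpha 33, R→Alpha 36, S→Delta 32, T→Bravo 84. Service 233; fixed 139; total 372.
{Alpha, Bravo, Charlie, Delta, Echo, Foxtrot}: service 179 + fixed 291 = 470
No other subset beats 368.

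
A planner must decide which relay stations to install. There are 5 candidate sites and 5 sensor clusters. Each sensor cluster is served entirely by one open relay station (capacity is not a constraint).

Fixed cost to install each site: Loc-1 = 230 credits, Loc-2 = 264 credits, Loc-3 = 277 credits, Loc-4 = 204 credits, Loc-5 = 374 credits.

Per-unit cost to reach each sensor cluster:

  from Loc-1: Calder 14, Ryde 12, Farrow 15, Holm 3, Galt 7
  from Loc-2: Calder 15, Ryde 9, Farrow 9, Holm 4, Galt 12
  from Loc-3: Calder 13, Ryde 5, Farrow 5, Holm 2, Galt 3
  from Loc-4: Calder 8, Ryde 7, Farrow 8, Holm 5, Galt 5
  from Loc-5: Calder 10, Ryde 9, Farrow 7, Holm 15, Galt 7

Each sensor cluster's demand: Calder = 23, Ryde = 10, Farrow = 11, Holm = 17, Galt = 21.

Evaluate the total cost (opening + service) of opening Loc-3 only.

Total cost: 778

Each sensor cluster is assigned to its cheapest site among the open ones.
{Loc-3}: Calder→Loc-3 13·23=299, Ryde→Loc-3 5·10=50, Farrow→Loc-3 5·11=55, Holm→Loc-3 2·17=34, Galt→Loc-3 3·21=63. Service 501; fixed 277; total 778.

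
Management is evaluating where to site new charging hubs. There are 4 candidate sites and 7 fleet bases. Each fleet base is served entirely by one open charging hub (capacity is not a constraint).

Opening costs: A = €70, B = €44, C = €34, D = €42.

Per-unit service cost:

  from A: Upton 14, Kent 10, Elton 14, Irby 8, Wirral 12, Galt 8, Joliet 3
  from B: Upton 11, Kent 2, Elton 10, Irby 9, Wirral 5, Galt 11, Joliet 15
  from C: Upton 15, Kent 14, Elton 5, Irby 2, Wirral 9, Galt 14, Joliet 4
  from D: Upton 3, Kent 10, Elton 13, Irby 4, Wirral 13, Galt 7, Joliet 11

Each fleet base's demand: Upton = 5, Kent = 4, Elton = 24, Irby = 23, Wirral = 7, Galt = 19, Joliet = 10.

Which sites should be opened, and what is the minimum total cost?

For any fixed open set, each fleet base goes to its cheapest open site; total = fixed + service.
{B, C, D}: Upton→D 3·5=15, Kent→B 2·4=8, Elton→C 5·24=120, Irby→C 2·23=46, Wirral→B 5·7=35, Galt→D 7·19=133, Joliet→C 4·10=40. Service 397; fixed 120; total 517.
{C, D}: Upton→D 3·5=15, Kent→D 10·4=40, Elton→C 5·24=120, Irby→C 2·23=46, Wirral→C 9·7=63, Galt→D 7·19=133, Joliet→C 4·10=40. Service 457; fixed 76; total 533.
{A, B, C, D}: Upton→D 3·5=15, Kent→B 2·4=8, Elton→C 5·24=120, Irby→C 2·23=46, Wirral→B 5·7=35, Galt→D 7·19=133, Joliet→A 3·10=30. Service 387; fixed 190; total 577.
{C}: service 666 + fixed 34 = 700
No other subset beats 517.

Open B, C and D; minimum total cost 517.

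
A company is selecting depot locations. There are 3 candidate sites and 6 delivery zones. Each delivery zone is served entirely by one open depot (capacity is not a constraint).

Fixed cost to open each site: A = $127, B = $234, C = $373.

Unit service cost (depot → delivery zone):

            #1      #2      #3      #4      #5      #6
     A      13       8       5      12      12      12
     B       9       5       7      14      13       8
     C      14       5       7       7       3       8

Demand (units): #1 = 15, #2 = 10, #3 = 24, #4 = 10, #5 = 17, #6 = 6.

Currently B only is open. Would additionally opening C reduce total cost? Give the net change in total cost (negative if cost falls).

No — net change +133 (cost rises by 133).

Current service cost with {B}: 762.
Adding C: each delivery zone re-picks its cheapest; new service cost 522, saving 240.
Extra fixed cost: 373. Net change = 373 − 240 = 133.
(Totals: 996 → 1129.)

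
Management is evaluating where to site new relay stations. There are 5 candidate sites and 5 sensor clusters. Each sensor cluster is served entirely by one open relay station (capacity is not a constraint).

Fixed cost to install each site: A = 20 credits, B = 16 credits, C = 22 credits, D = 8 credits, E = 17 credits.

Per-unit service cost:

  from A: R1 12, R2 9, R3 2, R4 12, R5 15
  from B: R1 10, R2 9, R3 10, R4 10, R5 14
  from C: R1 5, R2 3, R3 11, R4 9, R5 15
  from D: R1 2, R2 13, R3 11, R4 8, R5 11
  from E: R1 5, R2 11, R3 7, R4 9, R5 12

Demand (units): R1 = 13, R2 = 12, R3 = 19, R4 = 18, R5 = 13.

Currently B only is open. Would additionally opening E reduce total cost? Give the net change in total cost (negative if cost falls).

Yes — net change −149 (cost falls by 149).

Current service cost with {B}: 790.
Adding E: each sensor cluster re-picks its cheapest; new service cost 624, saving 166.
Extra fixed cost: 17. Net change = 17 − 166 = -149.
(Totals: 806 → 657.)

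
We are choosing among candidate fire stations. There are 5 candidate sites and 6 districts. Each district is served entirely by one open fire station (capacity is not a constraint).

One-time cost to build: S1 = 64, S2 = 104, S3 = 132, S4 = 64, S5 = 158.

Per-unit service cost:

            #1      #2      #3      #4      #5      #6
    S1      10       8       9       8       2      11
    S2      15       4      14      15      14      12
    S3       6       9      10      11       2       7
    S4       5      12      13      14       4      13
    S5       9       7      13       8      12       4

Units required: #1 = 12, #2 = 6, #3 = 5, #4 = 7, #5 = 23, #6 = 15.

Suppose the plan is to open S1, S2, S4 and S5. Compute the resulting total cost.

Each district is assigned to its cheapest site among the open ones.
{S1, S2, S4, S5}: #1→S4 5·12=60, #2→S2 4·6=24, #3→S1 9·5=45, #4→S1 8·7=56, #5→S1 2·23=46, #6→S5 4·15=60. Service 291; fixed 390; total 681.

Total cost: 681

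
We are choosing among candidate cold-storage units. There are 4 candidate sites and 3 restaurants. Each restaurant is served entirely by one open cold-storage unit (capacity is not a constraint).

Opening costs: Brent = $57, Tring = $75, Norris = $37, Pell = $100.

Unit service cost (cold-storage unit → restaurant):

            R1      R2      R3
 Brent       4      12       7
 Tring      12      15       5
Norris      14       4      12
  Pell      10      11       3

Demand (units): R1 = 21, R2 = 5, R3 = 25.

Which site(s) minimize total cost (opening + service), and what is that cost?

For any fixed open set, each restaurant goes to its cheapest open site; total = fixed + service.
{Brent, Pell}: R1→Brent 4·21=84, R2→Pell 11·5=55, R3→Pell 3·25=75. Service 214; fixed 157; total 371.
{Brent, Norris}: service 279 + fixed 94 = 373
{Brent, Norris, Pell}: R1→Brent 4·21=84, R2→Norris 4·5=20, R3→Pell 3·25=75. Service 179; fixed 194; total 373.
{Brent, Tring, Norris, Pell}: service 179 + fixed 269 = 448
No other subset beats 371.

Open Brent and Pell; minimum total cost 371.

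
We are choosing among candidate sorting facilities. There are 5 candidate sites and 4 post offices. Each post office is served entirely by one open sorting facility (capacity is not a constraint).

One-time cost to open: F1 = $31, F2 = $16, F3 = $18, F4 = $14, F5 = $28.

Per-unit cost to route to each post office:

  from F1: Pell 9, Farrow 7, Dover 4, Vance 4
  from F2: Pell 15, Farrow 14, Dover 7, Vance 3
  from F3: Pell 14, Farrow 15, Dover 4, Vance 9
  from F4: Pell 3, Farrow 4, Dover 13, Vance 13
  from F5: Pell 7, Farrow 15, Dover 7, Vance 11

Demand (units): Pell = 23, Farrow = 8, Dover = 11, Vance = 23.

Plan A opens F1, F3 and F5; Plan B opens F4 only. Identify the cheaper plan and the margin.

Plan A is cheaper by 127.

Plan A: {F1, F3, F5}: Pell→F5 7·23=161, Farrow→F1 7·8=56, Dover→F1 4·11=44, Vance→F1 4·23=92. Service 353; fixed 77; total 430.
Plan B: {F4}: Pell→F4 3·23=69, Farrow→F4 4·8=32, Dover→F4 13·11=143, Vance→F4 13·23=299. Service 543; fixed 14; total 557.
Difference: |430 − 557| = 127.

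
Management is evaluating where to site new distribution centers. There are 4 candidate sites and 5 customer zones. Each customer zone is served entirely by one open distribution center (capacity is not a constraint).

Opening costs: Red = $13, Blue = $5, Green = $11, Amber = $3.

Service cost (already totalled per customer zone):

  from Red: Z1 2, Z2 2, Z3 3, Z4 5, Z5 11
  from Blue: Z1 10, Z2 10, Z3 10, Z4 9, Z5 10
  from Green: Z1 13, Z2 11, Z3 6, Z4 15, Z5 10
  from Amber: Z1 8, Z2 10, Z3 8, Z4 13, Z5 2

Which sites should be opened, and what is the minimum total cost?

Open Red and Amber; minimum total cost 30.

For any fixed open set, each customer zone goes to its cheapest open site; total = fixed + service.
{Red, Amber}: Z1→Red 2, Z2→Red 2, Z3→Red 3, Z4→Red 5, Z5→Amber 2. Service 14; fixed 16; total 30.
{Red, Blue, Amber}: Z1→Red 2, Z2→Red 2, Z3→Red 3, Z4→Red 5, Z5→Amber 2. Service 14; fixed 21; total 35.
{Red}: Z1→Red 2, Z2→Red 2, Z3→Red 3, Z4→Red 5, Z5→Red 11. Service 23; fixed 13; total 36.
{Red, Blue, Green, Amber}: service 14 + fixed 32 = 46
(All 15 nonempty subsets were checked; Red and Amber is lowest.)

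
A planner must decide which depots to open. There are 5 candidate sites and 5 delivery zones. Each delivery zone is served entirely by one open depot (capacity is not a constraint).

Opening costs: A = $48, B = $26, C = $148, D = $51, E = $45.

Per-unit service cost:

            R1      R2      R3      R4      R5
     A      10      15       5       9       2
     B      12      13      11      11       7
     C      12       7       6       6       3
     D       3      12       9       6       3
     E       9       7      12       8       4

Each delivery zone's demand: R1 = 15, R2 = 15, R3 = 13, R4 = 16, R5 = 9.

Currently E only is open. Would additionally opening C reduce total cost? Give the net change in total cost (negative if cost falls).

No — net change +29 (cost rises by 29).

Current service cost with {E}: 560.
Adding C: each delivery zone re-picks its cheapest; new service cost 441, saving 119.
Extra fixed cost: 148. Net change = 148 − 119 = 29.
(Totals: 605 → 634.)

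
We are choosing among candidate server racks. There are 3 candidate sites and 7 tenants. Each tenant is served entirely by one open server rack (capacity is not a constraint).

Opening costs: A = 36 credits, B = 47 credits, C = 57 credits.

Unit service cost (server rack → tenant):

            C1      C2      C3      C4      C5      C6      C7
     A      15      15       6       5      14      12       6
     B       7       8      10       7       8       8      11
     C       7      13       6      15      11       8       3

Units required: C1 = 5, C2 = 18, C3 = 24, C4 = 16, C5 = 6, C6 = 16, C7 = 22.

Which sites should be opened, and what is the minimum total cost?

For any fixed open set, each tenant goes to its cheapest open site; total = fixed + service.
{B, C}: C1→B 7·5=35, C2→B 8·18=144, C3→C 6·24=144, C4→B 7·16=112, C5→B 8·6=48, C6→B 8·16=128, C7→C 3·22=66. Service 677; fixed 104; total 781.
{A, B, C}: service 645 + fixed 140 = 785
{A, B}: C1→B 7·5=35, C2→B 8·18=144, C3→A 6·24=144, C4→A 5·16=80, C5→B 8·6=48, C6→B 8·16=128, C7→A 6·22=132. Service 711; fixed 83; total 794.
{A}: service 977 + fixed 36 = 1013
(All 7 nonempty subsets were checked; B and C is lowest.)

Open B and C; minimum total cost 781.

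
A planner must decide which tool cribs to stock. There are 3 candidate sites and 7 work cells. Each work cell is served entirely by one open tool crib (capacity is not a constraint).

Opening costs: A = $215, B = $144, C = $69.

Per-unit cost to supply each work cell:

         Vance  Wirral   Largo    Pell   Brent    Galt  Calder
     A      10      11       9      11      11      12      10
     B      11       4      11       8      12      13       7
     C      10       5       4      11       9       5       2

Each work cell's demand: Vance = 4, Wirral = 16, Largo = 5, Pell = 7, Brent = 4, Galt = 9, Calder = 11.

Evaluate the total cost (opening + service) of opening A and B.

Each work cell is assigned to its cheapest site among the open ones.
{A, B}: Vance→A 10·4=40, Wirral→B 4·16=64, Largo→A 9·5=45, Pell→B 8·7=56, Brent→A 11·4=44, Galt→A 12·9=108, Calder→B 7·11=77. Service 434; fixed 359; total 793.

Total cost: 793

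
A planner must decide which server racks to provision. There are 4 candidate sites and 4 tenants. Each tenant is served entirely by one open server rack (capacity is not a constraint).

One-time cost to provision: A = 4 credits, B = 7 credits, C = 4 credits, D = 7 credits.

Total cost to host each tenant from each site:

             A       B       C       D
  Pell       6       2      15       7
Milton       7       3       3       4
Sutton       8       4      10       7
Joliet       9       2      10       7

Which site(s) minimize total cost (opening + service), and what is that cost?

Open B only; minimum total cost 18.

For any fixed open set, each tenant goes to its cheapest open site; total = fixed + service.
{B}: Pell→B 2, Milton→B 3, Sutton→B 4, Joliet→B 2. Service 11; fixed 7; total 18.
{A, B}: service 11 + fixed 11 = 22
{B, C}: service 11 + fixed 11 = 22
{A, B, C, D}: service 11 + fixed 22 = 33
No other subset beats 18.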